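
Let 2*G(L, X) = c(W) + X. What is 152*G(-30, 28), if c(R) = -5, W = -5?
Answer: 1748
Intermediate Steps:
G(L, X) = -5/2 + X/2 (G(L, X) = (-5 + X)/2 = -5/2 + X/2)
152*G(-30, 28) = 152*(-5/2 + (½)*28) = 152*(-5/2 + 14) = 152*(23/2) = 1748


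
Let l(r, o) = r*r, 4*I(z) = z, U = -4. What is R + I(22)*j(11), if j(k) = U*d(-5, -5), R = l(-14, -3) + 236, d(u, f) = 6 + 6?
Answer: 168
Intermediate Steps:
I(z) = z/4
d(u, f) = 12
l(r, o) = r²
R = 432 (R = (-14)² + 236 = 196 + 236 = 432)
j(k) = -48 (j(k) = -4*12 = -48)
R + I(22)*j(11) = 432 + ((¼)*22)*(-48) = 432 + (11/2)*(-48) = 432 - 264 = 168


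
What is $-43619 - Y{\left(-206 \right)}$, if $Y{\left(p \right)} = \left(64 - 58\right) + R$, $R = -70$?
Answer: $-43555$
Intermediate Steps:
$Y{\left(p \right)} = -64$ ($Y{\left(p \right)} = \left(64 - 58\right) - 70 = 6 - 70 = -64$)
$-43619 - Y{\left(-206 \right)} = -43619 - -64 = -43619 + 64 = -43555$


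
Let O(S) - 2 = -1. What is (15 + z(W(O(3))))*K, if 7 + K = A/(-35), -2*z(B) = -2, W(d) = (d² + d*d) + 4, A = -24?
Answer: -3536/35 ≈ -101.03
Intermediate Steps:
O(S) = 1 (O(S) = 2 - 1 = 1)
W(d) = 4 + 2*d² (W(d) = (d² + d²) + 4 = 2*d² + 4 = 4 + 2*d²)
z(B) = 1 (z(B) = -½*(-2) = 1)
K = -221/35 (K = -7 - 24/(-35) = -7 - 24*(-1/35) = -7 + 24/35 = -221/35 ≈ -6.3143)
(15 + z(W(O(3))))*K = (15 + 1)*(-221/35) = 16*(-221/35) = -3536/35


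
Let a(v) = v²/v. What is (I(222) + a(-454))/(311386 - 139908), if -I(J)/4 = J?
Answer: -671/85739 ≈ -0.0078261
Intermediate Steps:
I(J) = -4*J
a(v) = v
(I(222) + a(-454))/(311386 - 139908) = (-4*222 - 454)/(311386 - 139908) = (-888 - 454)/171478 = -1342*1/171478 = -671/85739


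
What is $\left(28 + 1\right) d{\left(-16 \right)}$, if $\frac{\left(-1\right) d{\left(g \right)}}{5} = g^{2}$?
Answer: $-37120$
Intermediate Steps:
$d{\left(g \right)} = - 5 g^{2}$
$\left(28 + 1\right) d{\left(-16 \right)} = \left(28 + 1\right) \left(- 5 \left(-16\right)^{2}\right) = 29 \left(\left(-5\right) 256\right) = 29 \left(-1280\right) = -37120$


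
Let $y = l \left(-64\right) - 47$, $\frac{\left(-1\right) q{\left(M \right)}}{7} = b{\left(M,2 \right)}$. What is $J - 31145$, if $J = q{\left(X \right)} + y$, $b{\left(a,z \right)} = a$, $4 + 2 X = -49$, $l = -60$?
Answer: $- \frac{54333}{2} \approx -27167.0$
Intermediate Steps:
$X = - \frac{53}{2}$ ($X = -2 + \frac{1}{2} \left(-49\right) = -2 - \frac{49}{2} = - \frac{53}{2} \approx -26.5$)
$q{\left(M \right)} = - 7 M$
$y = 3793$ ($y = \left(-60\right) \left(-64\right) - 47 = 3840 - 47 = 3793$)
$J = \frac{7957}{2}$ ($J = \left(-7\right) \left(- \frac{53}{2}\right) + 3793 = \frac{371}{2} + 3793 = \frac{7957}{2} \approx 3978.5$)
$J - 31145 = \frac{7957}{2} - 31145 = - \frac{54333}{2}$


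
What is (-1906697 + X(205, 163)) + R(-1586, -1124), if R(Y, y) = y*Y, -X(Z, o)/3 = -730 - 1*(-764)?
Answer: -124135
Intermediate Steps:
X(Z, o) = -102 (X(Z, o) = -3*(-730 - 1*(-764)) = -3*(-730 + 764) = -3*34 = -102)
R(Y, y) = Y*y
(-1906697 + X(205, 163)) + R(-1586, -1124) = (-1906697 - 102) - 1586*(-1124) = -1906799 + 1782664 = -124135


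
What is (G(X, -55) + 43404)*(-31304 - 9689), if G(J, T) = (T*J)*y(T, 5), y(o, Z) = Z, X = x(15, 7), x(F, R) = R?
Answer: -1700348647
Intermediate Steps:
X = 7
G(J, T) = 5*J*T (G(J, T) = (T*J)*5 = (J*T)*5 = 5*J*T)
(G(X, -55) + 43404)*(-31304 - 9689) = (5*7*(-55) + 43404)*(-31304 - 9689) = (-1925 + 43404)*(-40993) = 41479*(-40993) = -1700348647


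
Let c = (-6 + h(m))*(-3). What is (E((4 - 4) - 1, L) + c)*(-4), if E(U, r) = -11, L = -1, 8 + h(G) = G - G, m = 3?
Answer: -124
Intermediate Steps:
h(G) = -8 (h(G) = -8 + (G - G) = -8 + 0 = -8)
c = 42 (c = (-6 - 8)*(-3) = -14*(-3) = 42)
(E((4 - 4) - 1, L) + c)*(-4) = (-11 + 42)*(-4) = 31*(-4) = -124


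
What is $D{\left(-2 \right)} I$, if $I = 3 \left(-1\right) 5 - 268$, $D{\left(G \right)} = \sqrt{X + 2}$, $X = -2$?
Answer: $0$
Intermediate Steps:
$D{\left(G \right)} = 0$ ($D{\left(G \right)} = \sqrt{-2 + 2} = \sqrt{0} = 0$)
$I = -283$ ($I = \left(-3\right) 5 - 268 = -15 - 268 = -283$)
$D{\left(-2 \right)} I = 0 \left(-283\right) = 0$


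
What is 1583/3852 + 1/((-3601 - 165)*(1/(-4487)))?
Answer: 1660393/1036188 ≈ 1.6024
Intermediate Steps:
1583/3852 + 1/((-3601 - 165)*(1/(-4487))) = 1583*(1/3852) + 1/((-3766)*(-1/4487)) = 1583/3852 - 1/3766*(-4487) = 1583/3852 + 641/538 = 1660393/1036188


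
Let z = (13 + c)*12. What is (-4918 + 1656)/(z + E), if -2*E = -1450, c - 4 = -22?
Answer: -466/95 ≈ -4.9053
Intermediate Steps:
c = -18 (c = 4 - 22 = -18)
E = 725 (E = -½*(-1450) = 725)
z = -60 (z = (13 - 18)*12 = -5*12 = -60)
(-4918 + 1656)/(z + E) = (-4918 + 1656)/(-60 + 725) = -3262/665 = -3262*1/665 = -466/95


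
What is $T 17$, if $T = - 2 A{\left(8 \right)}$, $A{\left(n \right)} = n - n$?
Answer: $0$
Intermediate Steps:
$A{\left(n \right)} = 0$
$T = 0$ ($T = \left(-2\right) 0 = 0$)
$T 17 = 0 \cdot 17 = 0$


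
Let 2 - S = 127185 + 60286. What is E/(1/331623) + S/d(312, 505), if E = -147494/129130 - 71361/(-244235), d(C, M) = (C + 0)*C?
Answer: -86541995002051659487/307004145289920 ≈ -2.8189e+5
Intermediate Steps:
S = -187469 (S = 2 - (127185 + 60286) = 2 - 1*187471 = 2 - 187471 = -187469)
d(C, M) = C² (d(C, M) = C*C = C²)
E = -2680835116/3153806555 (E = -147494*1/129130 - 71361*(-1/244235) = -73747/64565 + 71361/244235 = -2680835116/3153806555 ≈ -0.85003)
E/(1/331623) + S/d(312, 505) = -2680835116/(3153806555*(1/331623)) - 187469/(312²) = -2680835116/(3153806555*1/331623) - 187469/97344 = -2680835116/3153806555*331623 - 187469*1/97344 = -889026583673268/3153806555 - 187469/97344 = -86541995002051659487/307004145289920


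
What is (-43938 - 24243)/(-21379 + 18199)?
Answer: 22727/1060 ≈ 21.441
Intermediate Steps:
(-43938 - 24243)/(-21379 + 18199) = -68181/(-3180) = -68181*(-1/3180) = 22727/1060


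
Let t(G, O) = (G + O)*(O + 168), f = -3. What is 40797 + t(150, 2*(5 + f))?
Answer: 67285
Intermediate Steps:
t(G, O) = (168 + O)*(G + O) (t(G, O) = (G + O)*(168 + O) = (168 + O)*(G + O))
40797 + t(150, 2*(5 + f)) = 40797 + ((2*(5 - 3))² + 168*150 + 168*(2*(5 - 3)) + 150*(2*(5 - 3))) = 40797 + ((2*2)² + 25200 + 168*(2*2) + 150*(2*2)) = 40797 + (4² + 25200 + 168*4 + 150*4) = 40797 + (16 + 25200 + 672 + 600) = 40797 + 26488 = 67285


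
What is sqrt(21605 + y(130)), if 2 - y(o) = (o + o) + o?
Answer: 7*sqrt(433) ≈ 145.66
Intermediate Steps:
y(o) = 2 - 3*o (y(o) = 2 - ((o + o) + o) = 2 - (2*o + o) = 2 - 3*o)
sqrt(21605 + y(130)) = sqrt(21605 + (2 - 3*130)) = sqrt(21605 + (2 - 390)) = sqrt(21605 - 388) = sqrt(21217) = 7*sqrt(433)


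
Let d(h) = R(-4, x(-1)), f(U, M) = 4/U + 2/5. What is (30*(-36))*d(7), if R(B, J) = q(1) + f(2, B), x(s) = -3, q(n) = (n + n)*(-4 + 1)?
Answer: 3888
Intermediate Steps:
f(U, M) = ⅖ + 4/U (f(U, M) = 4/U + 2*(⅕) = 4/U + ⅖ = ⅖ + 4/U)
q(n) = -6*n (q(n) = (2*n)*(-3) = -6*n)
R(B, J) = -18/5 (R(B, J) = -6*1 + (⅖ + 4/2) = -6 + (⅖ + 4*(½)) = -6 + (⅖ + 2) = -6 + 12/5 = -18/5)
d(h) = -18/5
(30*(-36))*d(7) = (30*(-36))*(-18/5) = -1080*(-18/5) = 3888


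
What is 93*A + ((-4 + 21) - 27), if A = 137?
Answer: 12731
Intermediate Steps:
93*A + ((-4 + 21) - 27) = 93*137 + ((-4 + 21) - 27) = 12741 + (17 - 27) = 12741 - 10 = 12731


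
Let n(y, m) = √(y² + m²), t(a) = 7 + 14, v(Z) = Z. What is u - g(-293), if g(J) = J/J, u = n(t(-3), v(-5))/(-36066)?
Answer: -1 - √466/36066 ≈ -1.0006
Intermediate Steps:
t(a) = 21
n(y, m) = √(m² + y²)
u = -√466/36066 (u = √((-5)² + 21²)/(-36066) = √(25 + 441)*(-1/36066) = √466*(-1/36066) = -√466/36066 ≈ -0.00059854)
g(J) = 1
u - g(-293) = -√466/36066 - 1*1 = -√466/36066 - 1 = -1 - √466/36066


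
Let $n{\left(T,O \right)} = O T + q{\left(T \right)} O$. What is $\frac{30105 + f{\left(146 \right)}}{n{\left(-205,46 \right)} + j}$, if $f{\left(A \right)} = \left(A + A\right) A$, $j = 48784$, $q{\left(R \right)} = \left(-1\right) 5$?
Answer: $\frac{72737}{39124} \approx 1.8591$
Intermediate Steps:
$q{\left(R \right)} = -5$
$f{\left(A \right)} = 2 A^{2}$ ($f{\left(A \right)} = 2 A A = 2 A^{2}$)
$n{\left(T,O \right)} = - 5 O + O T$ ($n{\left(T,O \right)} = O T - 5 O = - 5 O + O T$)
$\frac{30105 + f{\left(146 \right)}}{n{\left(-205,46 \right)} + j} = \frac{30105 + 2 \cdot 146^{2}}{46 \left(-5 - 205\right) + 48784} = \frac{30105 + 2 \cdot 21316}{46 \left(-210\right) + 48784} = \frac{30105 + 42632}{-9660 + 48784} = \frac{72737}{39124}$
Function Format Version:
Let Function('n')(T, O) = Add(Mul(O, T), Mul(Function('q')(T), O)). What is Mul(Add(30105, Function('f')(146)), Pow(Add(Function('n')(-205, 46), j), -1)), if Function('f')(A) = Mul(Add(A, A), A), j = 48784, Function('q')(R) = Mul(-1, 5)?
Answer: Rational(72737, 39124) ≈ 1.8591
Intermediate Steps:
Function('q')(R) = -5
Function('f')(A) = Mul(2, Pow(A, 2)) (Function('f')(A) = Mul(Mul(2, A), A) = Mul(2, Pow(A, 2)))
Function('n')(T, O) = Add(Mul(-5, O), Mul(O, T)) (Function('n')(T, O) = Add(Mul(O, T), Mul(-5, O)) = Add(Mul(-5, O), Mul(O, T)))
Mul(Add(30105, Function('f')(146)), Pow(Add(Function('n')(-205, 46), j), -1)) = Mul(Add(30105, Mul(2, Pow(146, 2))), Pow(Add(Mul(46, Add(-5, -205)), 48784), -1)) = Mul(Add(30105, Mul(2, 21316)), Pow(Add(Mul(46, -210), 48784), -1)) = Mul(Add(30105, 42632), Pow(Add(-9660, 48784), -1)) = Mul(72737, Pow(39124, -1)) = Mul(72737, Rational(1, 39124)) = Rational(72737, 39124)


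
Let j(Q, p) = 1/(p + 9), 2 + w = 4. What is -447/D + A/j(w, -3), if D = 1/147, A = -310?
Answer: -67569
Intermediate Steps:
D = 1/147 ≈ 0.0068027
w = 2 (w = -2 + 4 = 2)
j(Q, p) = 1/(9 + p)
-447/D + A/j(w, -3) = -447/1/147 - 310/(1/(9 - 3)) = -447*147 - 310/(1/6) = -65709 - 310/1/6 = -65709 - 310*6 = -65709 - 1860 = -67569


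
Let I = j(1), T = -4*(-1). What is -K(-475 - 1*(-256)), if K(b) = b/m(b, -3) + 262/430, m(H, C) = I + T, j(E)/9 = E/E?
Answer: 45382/2795 ≈ 16.237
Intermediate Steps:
j(E) = 9 (j(E) = 9*(E/E) = 9*1 = 9)
T = 4
I = 9
m(H, C) = 13 (m(H, C) = 9 + 4 = 13)
K(b) = 131/215 + b/13 (K(b) = b/13 + 262/430 = b*(1/13) + 262*(1/430) = b/13 + 131/215 = 131/215 + b/13)
-K(-475 - 1*(-256)) = -(131/215 + (-475 - 1*(-256))/13) = -(131/215 + (-475 + 256)/13) = -(131/215 + (1/13)*(-219)) = -(131/215 - 219/13) = -1*(-45382/2795) = 45382/2795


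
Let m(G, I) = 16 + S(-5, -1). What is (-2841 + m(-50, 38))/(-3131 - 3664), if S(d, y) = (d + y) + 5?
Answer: 314/755 ≈ 0.41589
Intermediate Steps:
S(d, y) = 5 + d + y
m(G, I) = 15 (m(G, I) = 16 + (5 - 5 - 1) = 16 - 1 = 15)
(-2841 + m(-50, 38))/(-3131 - 3664) = (-2841 + 15)/(-3131 - 3664) = -2826/(-6795) = -2826*(-1/6795) = 314/755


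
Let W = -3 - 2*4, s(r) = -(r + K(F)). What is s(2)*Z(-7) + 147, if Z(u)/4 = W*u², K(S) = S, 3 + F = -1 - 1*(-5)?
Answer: 6615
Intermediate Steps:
F = 1 (F = -3 + (-1 - 1*(-5)) = -3 + (-1 + 5) = -3 + 4 = 1)
s(r) = -1 - r (s(r) = -(r + 1) = -(1 + r) = -1 - r)
W = -11 (W = -3 - 8 = -11)
Z(u) = -44*u² (Z(u) = 4*(-11*u²) = -44*u²)
s(2)*Z(-7) + 147 = (-1 - 1*2)*(-44*(-7)²) + 147 = (-1 - 2)*(-44*49) + 147 = -3*(-2156) + 147 = 6468 + 147 = 6615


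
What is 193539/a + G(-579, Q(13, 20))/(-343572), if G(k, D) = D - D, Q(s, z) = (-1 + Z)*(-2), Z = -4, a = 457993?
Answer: 193539/457993 ≈ 0.42258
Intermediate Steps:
Q(s, z) = 10 (Q(s, z) = (-1 - 4)*(-2) = -5*(-2) = 10)
G(k, D) = 0
193539/a + G(-579, Q(13, 20))/(-343572) = 193539/457993 + 0/(-343572) = 193539*(1/457993) + 0*(-1/343572) = 193539/457993 + 0 = 193539/457993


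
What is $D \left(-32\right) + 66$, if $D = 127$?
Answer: $-3998$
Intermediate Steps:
$D \left(-32\right) + 66 = 127 \left(-32\right) + 66 = -4064 + 66 = -3998$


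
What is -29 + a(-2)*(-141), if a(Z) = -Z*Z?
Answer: 535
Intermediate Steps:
a(Z) = -Z²
-29 + a(-2)*(-141) = -29 - 1*(-2)²*(-141) = -29 - 1*4*(-141) = -29 - 4*(-141) = -29 + 564 = 535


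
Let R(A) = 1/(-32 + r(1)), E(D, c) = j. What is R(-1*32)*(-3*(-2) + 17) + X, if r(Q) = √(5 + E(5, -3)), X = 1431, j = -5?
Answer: 45769/32 ≈ 1430.3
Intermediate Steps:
E(D, c) = -5
r(Q) = 0 (r(Q) = √(5 - 5) = √0 = 0)
R(A) = -1/32 (R(A) = 1/(-32 + 0) = 1/(-32) = -1/32)
R(-1*32)*(-3*(-2) + 17) + X = -(-3*(-2) + 17)/32 + 1431 = -(6 + 17)/32 + 1431 = -1/32*23 + 1431 = -23/32 + 1431 = 45769/32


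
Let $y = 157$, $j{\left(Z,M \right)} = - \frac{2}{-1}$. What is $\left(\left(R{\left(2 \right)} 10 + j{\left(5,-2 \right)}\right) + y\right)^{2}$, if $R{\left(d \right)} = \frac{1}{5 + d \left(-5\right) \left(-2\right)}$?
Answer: $\frac{635209}{25} \approx 25408.0$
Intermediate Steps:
$j{\left(Z,M \right)} = 2$ ($j{\left(Z,M \right)} = \left(-2\right) \left(-1\right) = 2$)
$R{\left(d \right)} = \frac{1}{5 + 10 d}$ ($R{\left(d \right)} = \frac{1}{5 + - 5 d \left(-2\right)} = \frac{1}{5 + 10 d}$)
$\left(\left(R{\left(2 \right)} 10 + j{\left(5,-2 \right)}\right) + y\right)^{2} = \left(\left(\frac{1}{5 \left(1 + 2 \cdot 2\right)} 10 + 2\right) + 157\right)^{2} = \left(\left(\frac{1}{5 \left(1 + 4\right)} 10 + 2\right) + 157\right)^{2} = \left(\left(\frac{1}{5 \cdot 5} \cdot 10 + 2\right) + 157\right)^{2} = \left(\left(\frac{1}{5} \cdot \frac{1}{5} \cdot 10 + 2\right) + 157\right)^{2} = \left(\left(\frac{1}{25} \cdot 10 + 2\right) + 157\right)^{2} = \left(\left(\frac{2}{5} + 2\right) + 157\right)^{2} = \left(\frac{12}{5} + 157\right)^{2} = \left(\frac{797}{5}\right)^{2} = \frac{635209}{25}$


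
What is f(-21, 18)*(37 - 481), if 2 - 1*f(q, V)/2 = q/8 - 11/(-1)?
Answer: 5661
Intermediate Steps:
f(q, V) = -18 - q/4 (f(q, V) = 4 - 2*(q/8 - 11/(-1)) = 4 - 2*(q*(1/8) - 11*(-1)) = 4 - 2*(q/8 + 11) = 4 - 2*(11 + q/8) = 4 + (-22 - q/4) = -18 - q/4)
f(-21, 18)*(37 - 481) = (-18 - 1/4*(-21))*(37 - 481) = (-18 + 21/4)*(-444) = -51/4*(-444) = 5661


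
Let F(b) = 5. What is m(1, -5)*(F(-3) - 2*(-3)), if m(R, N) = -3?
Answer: -33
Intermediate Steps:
m(1, -5)*(F(-3) - 2*(-3)) = -3*(5 - 2*(-3)) = -3*(5 + 6) = -3*11 = -33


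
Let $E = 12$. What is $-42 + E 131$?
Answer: $1530$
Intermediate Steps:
$-42 + E 131 = -42 + 12 \cdot 131 = -42 + 1572 = 1530$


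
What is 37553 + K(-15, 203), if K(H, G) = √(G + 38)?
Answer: 37553 + √241 ≈ 37569.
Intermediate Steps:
K(H, G) = √(38 + G)
37553 + K(-15, 203) = 37553 + √(38 + 203) = 37553 + √241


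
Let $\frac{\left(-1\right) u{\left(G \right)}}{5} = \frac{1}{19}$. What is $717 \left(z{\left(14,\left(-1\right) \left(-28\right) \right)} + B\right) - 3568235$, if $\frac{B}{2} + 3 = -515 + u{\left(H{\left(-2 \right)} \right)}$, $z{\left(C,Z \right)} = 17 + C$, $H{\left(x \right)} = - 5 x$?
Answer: $- \frac{81494750}{19} \approx -4.2892 \cdot 10^{6}$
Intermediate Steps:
$u{\left(G \right)} = - \frac{5}{19}$
$B = - \frac{19694}{19}$ ($B = -6 + 2 \left(-515 - \frac{5}{19}\right) = -6 + 2 \left(- \frac{9790}{19}\right) = -6 - \frac{19580}{19} = - \frac{19694}{19} \approx -1036.5$)
$717 \left(z{\left(14,\left(-1\right) \left(-28\right) \right)} + B\right) - 3568235 = 717 \left(\left(17 + 14\right) - \frac{19694}{19}\right) - 3568235 = 717 \left(31 - \frac{19694}{19}\right) - 3568235 = 717 \left(- \frac{19105}{19}\right) - 3568235 = - \frac{13698285}{19} - 3568235 = - \frac{81494750}{19}$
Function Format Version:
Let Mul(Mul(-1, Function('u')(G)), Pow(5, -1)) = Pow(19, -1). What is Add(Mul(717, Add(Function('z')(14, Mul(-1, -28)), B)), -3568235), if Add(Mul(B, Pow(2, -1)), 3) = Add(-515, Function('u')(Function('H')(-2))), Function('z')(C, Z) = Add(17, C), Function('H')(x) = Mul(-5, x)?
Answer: Rational(-81494750, 19) ≈ -4.2892e+6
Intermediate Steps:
Function('u')(G) = Rational(-5, 19) (Function('u')(G) = Mul(-5, Pow(19, -1)) = Mul(-5, Rational(1, 19)) = Rational(-5, 19))
B = Rational(-19694, 19) (B = Add(-6, Mul(2, Add(-515, Rational(-5, 19)))) = Add(-6, Mul(2, Rational(-9790, 19))) = Add(-6, Rational(-19580, 19)) = Rational(-19694, 19) ≈ -1036.5)
Add(Mul(717, Add(Function('z')(14, Mul(-1, -28)), B)), -3568235) = Add(Mul(717, Add(Add(17, 14), Rational(-19694, 19))), -3568235) = Add(Mul(717, Add(31, Rational(-19694, 19))), -3568235) = Add(Mul(717, Rational(-19105, 19)), -3568235) = Add(Rational(-13698285, 19), -3568235) = Rational(-81494750, 19)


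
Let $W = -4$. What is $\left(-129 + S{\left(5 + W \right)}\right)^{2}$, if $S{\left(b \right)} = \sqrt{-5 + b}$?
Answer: $16637 - 516 i \approx 16637.0 - 516.0 i$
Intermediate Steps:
$\left(-129 + S{\left(5 + W \right)}\right)^{2} = \left(-129 + \sqrt{-5 + \left(5 - 4\right)}\right)^{2} = \left(-129 + \sqrt{-5 + 1}\right)^{2} = \left(-129 + \sqrt{-4}\right)^{2} = \left(-129 + 2 i\right)^{2}$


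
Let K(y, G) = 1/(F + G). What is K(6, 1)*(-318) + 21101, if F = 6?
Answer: 147389/7 ≈ 21056.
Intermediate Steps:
K(y, G) = 1/(6 + G)
K(6, 1)*(-318) + 21101 = -318/(6 + 1) + 21101 = -318/7 + 21101 = 147389/7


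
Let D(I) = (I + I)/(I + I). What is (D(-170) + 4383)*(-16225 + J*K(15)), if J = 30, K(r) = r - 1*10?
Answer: -70472800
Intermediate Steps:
K(r) = -10 + r (K(r) = r - 10 = -10 + r)
D(I) = 1 (D(I) = (2*I)/((2*I)) = (2*I)*(1/(2*I)) = 1)
(D(-170) + 4383)*(-16225 + J*K(15)) = (1 + 4383)*(-16225 + 30*(-10 + 15)) = 4384*(-16225 + 30*5) = 4384*(-16225 + 150) = 4384*(-16075) = -70472800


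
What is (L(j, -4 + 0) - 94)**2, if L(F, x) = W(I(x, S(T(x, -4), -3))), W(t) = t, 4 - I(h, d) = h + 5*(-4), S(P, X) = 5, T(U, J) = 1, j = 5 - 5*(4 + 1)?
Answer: 4356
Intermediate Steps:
j = -20 (j = 5 - 5*5 = 5 - 25 = -20)
I(h, d) = 24 - h (I(h, d) = 4 - (h + 5*(-4)) = 4 - (h - 20) = 4 - (-20 + h) = 4 + (20 - h) = 24 - h)
L(F, x) = 24 - x
(L(j, -4 + 0) - 94)**2 = ((24 - (-4 + 0)) - 94)**2 = ((24 - 1*(-4)) - 94)**2 = ((24 + 4) - 94)**2 = (28 - 94)**2 = (-66)**2 = 4356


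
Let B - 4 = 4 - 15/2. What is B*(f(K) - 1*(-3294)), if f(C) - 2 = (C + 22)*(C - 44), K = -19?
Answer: 3107/2 ≈ 1553.5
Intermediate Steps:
f(C) = 2 + (-44 + C)*(22 + C) (f(C) = 2 + (C + 22)*(C - 44) = 2 + (22 + C)*(-44 + C) = 2 + (-44 + C)*(22 + C))
B = ½ (B = 4 + (4 - 15/2) = 4 - 7/2 = ½ ≈ 0.50000)
B*(f(K) - 1*(-3294)) = ((-966 + (-19)² - 22*(-19)) - 1*(-3294))/2 = ((-966 + 361 + 418) + 3294)/2 = (-187 + 3294)/2 = (½)*3107 = 3107/2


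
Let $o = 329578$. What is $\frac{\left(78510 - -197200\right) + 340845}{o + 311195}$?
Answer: $\frac{616555}{640773} \approx 0.9622$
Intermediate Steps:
$\frac{\left(78510 - -197200\right) + 340845}{o + 311195} = \frac{\left(78510 - -197200\right) + 340845}{329578 + 311195} = \frac{\left(78510 + 197200\right) + 340845}{640773} = \left(275710 + 340845\right) \frac{1}{640773} = 616555 \cdot \frac{1}{640773} = \frac{616555}{640773}$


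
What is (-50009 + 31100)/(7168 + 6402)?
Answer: -18909/13570 ≈ -1.3934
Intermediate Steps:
(-50009 + 31100)/(7168 + 6402) = -18909/13570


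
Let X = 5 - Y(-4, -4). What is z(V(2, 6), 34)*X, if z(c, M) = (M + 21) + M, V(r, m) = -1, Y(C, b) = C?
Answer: 801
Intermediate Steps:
z(c, M) = 21 + 2*M (z(c, M) = (21 + M) + M = 21 + 2*M)
X = 9 (X = 5 - 1*(-4) = 5 + 4 = 9)
z(V(2, 6), 34)*X = (21 + 2*34)*9 = (21 + 68)*9 = 89*9 = 801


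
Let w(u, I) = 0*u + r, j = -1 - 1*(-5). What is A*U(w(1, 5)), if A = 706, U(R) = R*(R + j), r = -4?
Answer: 0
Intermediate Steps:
j = 4 (j = -1 + 5 = 4)
w(u, I) = -4 (w(u, I) = 0*u - 4 = 0 - 4 = -4)
U(R) = R*(4 + R) (U(R) = R*(R + 4) = R*(4 + R))
A*U(w(1, 5)) = 706*(-4*(4 - 4)) = 706*(-4*0) = 706*0 = 0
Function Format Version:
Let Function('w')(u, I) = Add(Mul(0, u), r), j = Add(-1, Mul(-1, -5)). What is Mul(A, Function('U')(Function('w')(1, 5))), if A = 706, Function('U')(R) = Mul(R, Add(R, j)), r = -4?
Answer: 0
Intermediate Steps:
j = 4 (j = Add(-1, 5) = 4)
Function('w')(u, I) = -4 (Function('w')(u, I) = Add(Mul(0, u), -4) = Add(0, -4) = -4)
Function('U')(R) = Mul(R, Add(4, R)) (Function('U')(R) = Mul(R, Add(R, 4)) = Mul(R, Add(4, R)))
Mul(A, Function('U')(Function('w')(1, 5))) = Mul(706, Mul(-4, Add(4, -4))) = Mul(706, Mul(-4, 0)) = Mul(706, 0) = 0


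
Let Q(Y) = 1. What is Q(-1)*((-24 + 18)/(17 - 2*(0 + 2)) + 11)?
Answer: 137/13 ≈ 10.538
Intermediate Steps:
Q(-1)*((-24 + 18)/(17 - 2*(0 + 2)) + 11) = 1*((-24 + 18)/(17 - 2*(0 + 2)) + 11) = 1*(-6/(17 - 2*2) + 11) = 1*(-6/(17 - 4) + 11) = 1*(-6/13 + 11) = 1*(137/13) = 137/13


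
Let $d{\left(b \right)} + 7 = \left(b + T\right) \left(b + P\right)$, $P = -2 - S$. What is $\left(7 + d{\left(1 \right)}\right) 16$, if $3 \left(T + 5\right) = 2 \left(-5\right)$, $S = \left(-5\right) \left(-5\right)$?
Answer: $\frac{9152}{3} \approx 3050.7$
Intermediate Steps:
$S = 25$
$T = - \frac{25}{3}$ ($T = -5 + \frac{2 \left(-5\right)}{3} = -5 + \frac{1}{3} \left(-10\right) = -5 - \frac{10}{3} = - \frac{25}{3} \approx -8.3333$)
$P = -27$ ($P = -2 - 25 = -27$)
$d{\left(b \right)} = -7 + \left(-27 + b\right) \left(- \frac{25}{3} + b\right)$ ($d{\left(b \right)} = -7 + \left(b - \frac{25}{3}\right) \left(b - 27\right) = -7 + \left(- \frac{25}{3} + b\right) \left(-27 + b\right) = -7 + \left(-27 + b\right) \left(- \frac{25}{3} + b\right)$)
$\left(7 + d{\left(1 \right)}\right) 16 = \left(7 + \left(218 + 1^{2} - \frac{106}{3}\right)\right) 16 = \left(7 + \left(218 + 1 - \frac{106}{3}\right)\right) 16 = \left(7 + \frac{551}{3}\right) 16 = \frac{572}{3} \cdot 16 = \frac{9152}{3}$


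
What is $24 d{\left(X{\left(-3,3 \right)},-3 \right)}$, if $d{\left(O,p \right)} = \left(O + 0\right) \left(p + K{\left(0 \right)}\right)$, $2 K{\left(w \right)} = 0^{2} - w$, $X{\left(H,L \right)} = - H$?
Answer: $-216$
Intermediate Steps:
$K{\left(w \right)} = - \frac{w}{2}$ ($K{\left(w \right)} = \frac{0^{2} - w}{2} = \frac{0 - w}{2} = \frac{\left(-1\right) w}{2} = - \frac{w}{2}$)
$d{\left(O,p \right)} = O p$ ($d{\left(O,p \right)} = \left(O + 0\right) \left(p - 0\right) = O \left(p + 0\right) = O p$)
$24 d{\left(X{\left(-3,3 \right)},-3 \right)} = 24 \left(-1\right) \left(-3\right) \left(-3\right) = 24 \cdot 3 \left(-3\right) = 24 \left(-9\right) = -216$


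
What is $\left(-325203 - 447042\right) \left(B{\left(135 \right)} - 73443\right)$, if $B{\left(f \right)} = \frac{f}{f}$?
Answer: $56715217290$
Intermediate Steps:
$B{\left(f \right)} = 1$
$\left(-325203 - 447042\right) \left(B{\left(135 \right)} - 73443\right) = \left(-325203 - 447042\right) \left(1 - 73443\right) = \left(-772245\right) \left(-73442\right) = 56715217290$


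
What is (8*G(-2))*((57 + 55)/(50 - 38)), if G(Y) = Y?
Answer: -448/3 ≈ -149.33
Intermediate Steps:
(8*G(-2))*((57 + 55)/(50 - 38)) = (8*(-2))*((57 + 55)/(50 - 38)) = -1792/12 = -16*28/3 = -448/3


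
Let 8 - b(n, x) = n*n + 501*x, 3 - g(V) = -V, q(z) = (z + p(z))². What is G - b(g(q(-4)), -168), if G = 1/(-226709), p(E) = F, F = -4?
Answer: -18065760084/226709 ≈ -79687.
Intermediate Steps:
p(E) = -4
q(z) = (-4 + z)² (q(z) = (z - 4)² = (-4 + z)²)
g(V) = 3 + V (g(V) = 3 - (-1)*V = 3 + V)
b(n, x) = 8 - n² - 501*x (b(n, x) = 8 - (n*n + 501*x) = 8 - (n² + 501*x) = 8 + (-n² - 501*x) = 8 - n² - 501*x)
G = -1/226709 ≈ -4.4109e-6
G - b(g(q(-4)), -168) = -1/226709 - (8 - (3 + (-4 - 4)²)² - 501*(-168)) = -1/226709 - (8 - (3 + (-8)²)² + 84168) = -1/226709 - (8 - (3 + 64)² + 84168) = -1/226709 - (8 - 1*67² + 84168) = -1/226709 - (8 - 1*4489 + 84168) = -1/226709 - (8 - 4489 + 84168) = -1/226709 - 1*79687 = -1/226709 - 79687 = -18065760084/226709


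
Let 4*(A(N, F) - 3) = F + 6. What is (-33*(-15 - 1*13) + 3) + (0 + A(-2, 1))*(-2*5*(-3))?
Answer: 2139/2 ≈ 1069.5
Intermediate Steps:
A(N, F) = 9/2 + F/4 (A(N, F) = 3 + (F + 6)/4 = 3 + (6 + F)/4 = 3 + (3/2 + F/4) = 9/2 + F/4)
(-33*(-15 - 1*13) + 3) + (0 + A(-2, 1))*(-2*5*(-3)) = (-33*(-15 - 1*13) + 3) + (0 + (9/2 + (¼)*1))*(-2*5*(-3)) = (-33*(-15 - 13) + 3) + (0 + (9/2 + ¼))*(-10*(-3)) = (-33*(-28) + 3) + (0 + 19/4)*30 = (924 + 3) + (19/4)*30 = 927 + 285/2 = 2139/2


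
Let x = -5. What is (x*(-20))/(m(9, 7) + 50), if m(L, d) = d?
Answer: 100/57 ≈ 1.7544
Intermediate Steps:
(x*(-20))/(m(9, 7) + 50) = (-5*(-20))/(7 + 50) = 100/57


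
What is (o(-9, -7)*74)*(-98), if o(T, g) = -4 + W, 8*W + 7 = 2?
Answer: 67081/2 ≈ 33541.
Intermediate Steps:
W = -5/8 (W = -7/8 + (1/8)*2 = -7/8 + 1/4 = -5/8 ≈ -0.62500)
o(T, g) = -37/8 (o(T, g) = -4 - 5/8 = -37/8)
(o(-9, -7)*74)*(-98) = -37/8*74*(-98) = -1369/4*(-98) = 67081/2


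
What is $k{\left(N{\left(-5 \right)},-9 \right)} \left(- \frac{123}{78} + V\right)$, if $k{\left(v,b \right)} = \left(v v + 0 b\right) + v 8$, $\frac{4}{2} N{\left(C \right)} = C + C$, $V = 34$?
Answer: $- \frac{12645}{26} \approx -486.35$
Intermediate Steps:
$N{\left(C \right)} = C$ ($N{\left(C \right)} = \frac{C + C}{2} = \frac{2 C}{2} = C$)
$k{\left(v,b \right)} = v^{2} + 8 v$ ($k{\left(v,b \right)} = \left(v^{2} + 0\right) + 8 v = v^{2} + 8 v$)
$k{\left(N{\left(-5 \right)},-9 \right)} \left(- \frac{123}{78} + V\right) = - 5 \left(8 - 5\right) \left(- \frac{123}{78} + 34\right) = \left(-5\right) 3 \left(\left(-123\right) \frac{1}{78} + 34\right) = - 15 \left(- \frac{41}{26} + 34\right) = \left(-15\right) \frac{843}{26} = - \frac{12645}{26}$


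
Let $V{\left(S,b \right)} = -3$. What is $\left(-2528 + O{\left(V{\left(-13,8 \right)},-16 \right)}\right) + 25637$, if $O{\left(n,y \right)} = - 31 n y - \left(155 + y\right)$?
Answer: $21482$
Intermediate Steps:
$O{\left(n,y \right)} = -155 - y - 31 n y$ ($O{\left(n,y \right)} = - 31 n y - \left(155 + y\right) = -155 - y - 31 n y$)
$\left(-2528 + O{\left(V{\left(-13,8 \right)},-16 \right)}\right) + 25637 = \left(-2528 - \left(139 + 1488\right)\right) + 25637 = \left(-2528 - 1627\right) + 25637 = -4155 + 25637 = 21482$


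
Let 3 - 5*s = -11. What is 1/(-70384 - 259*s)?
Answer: -5/355546 ≈ -1.4063e-5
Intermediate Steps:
s = 14/5 (s = 3/5 - 1/5*(-11) = 3/5 + 11/5 = 14/5 ≈ 2.8000)
1/(-70384 - 259*s) = 1/(-70384 - 259*14/5) = 1/(-70384 - 3626/5) = 1/(-355546/5) = -5/355546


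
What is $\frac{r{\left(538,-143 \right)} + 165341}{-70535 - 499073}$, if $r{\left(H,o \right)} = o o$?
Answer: $- \frac{92895}{284804} \approx -0.32617$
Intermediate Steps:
$r{\left(H,o \right)} = o^{2}$
$\frac{r{\left(538,-143 \right)} + 165341}{-70535 - 499073} = \frac{\left(-143\right)^{2} + 165341}{-70535 - 499073} = \frac{20449 + 165341}{-569608} = 185790 \left(- \frac{1}{569608}\right) = - \frac{92895}{284804}$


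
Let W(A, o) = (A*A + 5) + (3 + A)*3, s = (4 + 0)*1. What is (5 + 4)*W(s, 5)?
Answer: 378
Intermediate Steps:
s = 4 (s = 4*1 = 4)
W(A, o) = 14 + A**2 + 3*A (W(A, o) = (A**2 + 5) + (9 + 3*A) = (5 + A**2) + (9 + 3*A) = 14 + A**2 + 3*A)
(5 + 4)*W(s, 5) = (5 + 4)*(14 + 4**2 + 3*4) = 9*(14 + 16 + 12) = 9*42 = 378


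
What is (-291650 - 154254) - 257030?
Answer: -702934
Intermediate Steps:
(-291650 - 154254) - 257030 = -445904 - 257030 = -702934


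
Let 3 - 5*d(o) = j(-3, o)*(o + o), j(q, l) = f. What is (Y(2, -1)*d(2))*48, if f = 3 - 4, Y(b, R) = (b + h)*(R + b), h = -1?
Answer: 336/5 ≈ 67.200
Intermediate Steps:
Y(b, R) = (-1 + b)*(R + b) (Y(b, R) = (b - 1)*(R + b) = (-1 + b)*(R + b))
f = -1
j(q, l) = -1
d(o) = 3/5 + 2*o/5 (d(o) = 3/5 - (-1)*(o + o)/5 = 3/5 - (-1)*2*o/5 = 3/5 - (-2)*o/5 = 3/5 + 2*o/5)
(Y(2, -1)*d(2))*48 = ((2**2 - 1*(-1) - 1*2 - 1*2)*(3/5 + (2/5)*2))*48 = ((4 + 1 - 2 - 2)*(3/5 + 4/5))*48 = (1*(7/5))*48 = (7/5)*48 = 336/5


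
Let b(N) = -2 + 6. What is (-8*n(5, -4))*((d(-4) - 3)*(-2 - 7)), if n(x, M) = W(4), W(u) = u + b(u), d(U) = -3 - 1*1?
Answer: -4032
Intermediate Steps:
b(N) = 4
d(U) = -4 (d(U) = -3 - 1 = -4)
W(u) = 4 + u (W(u) = u + 4 = 4 + u)
n(x, M) = 8 (n(x, M) = 4 + 4 = 8)
(-8*n(5, -4))*((d(-4) - 3)*(-2 - 7)) = (-8*8)*((-4 - 3)*(-2 - 7)) = -(-448)*(-9) = -64*63 = -4032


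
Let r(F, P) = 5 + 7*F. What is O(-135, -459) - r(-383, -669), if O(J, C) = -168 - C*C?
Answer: -208173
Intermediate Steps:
O(J, C) = -168 - C²
O(-135, -459) - r(-383, -669) = (-168 - 1*(-459)²) - (5 + 7*(-383)) = (-168 - 1*210681) - (5 - 2681) = (-168 - 210681) - 1*(-2676) = -210849 + 2676 = -208173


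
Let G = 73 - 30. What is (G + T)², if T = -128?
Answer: 7225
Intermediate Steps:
G = 43
(G + T)² = (43 - 128)² = (-85)² = 7225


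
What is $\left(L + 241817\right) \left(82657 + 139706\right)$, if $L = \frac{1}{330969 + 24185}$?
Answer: $\frac{19097040275577297}{355154} \approx 5.3771 \cdot 10^{10}$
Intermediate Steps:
$L = \frac{1}{355154} \approx 2.8157 \cdot 10^{-6}$
$\left(L + 241817\right) \left(82657 + 139706\right) = \left(\frac{1}{355154} + 241817\right) \left(82657 + 139706\right) = \frac{85882274819}{355154} \cdot 222363 = \frac{19097040275577297}{355154}$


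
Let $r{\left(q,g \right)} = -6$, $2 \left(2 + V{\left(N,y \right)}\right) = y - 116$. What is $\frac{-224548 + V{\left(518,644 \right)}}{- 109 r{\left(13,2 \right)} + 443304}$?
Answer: $- \frac{37381}{73993} \approx -0.5052$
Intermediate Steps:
$V{\left(N,y \right)} = -60 + \frac{y}{2}$ ($V{\left(N,y \right)} = -2 + \frac{y - 116}{2} = -2 + \frac{-116 + y}{2} = -2 + \left(-58 + \frac{y}{2}\right) = -60 + \frac{y}{2}$)
$\frac{-224548 + V{\left(518,644 \right)}}{- 109 r{\left(13,2 \right)} + 443304} = \frac{-224548 + \left(-60 + \frac{1}{2} \cdot 644\right)}{\left(-109\right) \left(-6\right) + 443304} = \frac{-224548 + \left(-60 + 322\right)}{654 + 443304} = \frac{-224548 + 262}{443958} = \left(-224286\right) \frac{1}{443958} = - \frac{37381}{73993}$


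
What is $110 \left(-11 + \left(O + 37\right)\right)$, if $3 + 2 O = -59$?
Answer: $-550$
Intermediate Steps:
$O = -31$ ($O = - \frac{3}{2} + \frac{1}{2} \left(-59\right) = - \frac{3}{2} - \frac{59}{2} = -31$)
$110 \left(-11 + \left(O + 37\right)\right) = 110 \left(-11 + \left(-31 + 37\right)\right) = 110 \left(-11 + 6\right) = 110 \left(-5\right) = -550$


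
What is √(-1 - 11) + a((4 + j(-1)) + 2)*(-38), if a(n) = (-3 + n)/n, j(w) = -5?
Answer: 76 + 2*I*√3 ≈ 76.0 + 3.4641*I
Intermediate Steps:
√(-1 - 11) + a((4 + j(-1)) + 2)*(-38) = √(-1 - 11) + ((-3 + ((4 - 5) + 2))/((4 - 5) + 2))*(-38) = √(-12) + ((-3 + (-1 + 2))/(-1 + 2))*(-38) = 2*I*√3 + ((-3 + 1)/1)*(-38) = 2*I*√3 + (1*(-2))*(-38) = 2*I*√3 - 2*(-38) = 2*I*√3 + 76 = 76 + 2*I*√3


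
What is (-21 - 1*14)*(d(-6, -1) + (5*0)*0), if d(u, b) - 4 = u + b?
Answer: 105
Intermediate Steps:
d(u, b) = 4 + b + u (d(u, b) = 4 + (u + b) = 4 + (b + u) = 4 + b + u)
(-21 - 1*14)*(d(-6, -1) + (5*0)*0) = (-21 - 1*14)*((4 - 1 - 6) + (5*0)*0) = (-21 - 14)*(-3 + 0*0) = -35*(-3 + 0) = -35*(-3) = 105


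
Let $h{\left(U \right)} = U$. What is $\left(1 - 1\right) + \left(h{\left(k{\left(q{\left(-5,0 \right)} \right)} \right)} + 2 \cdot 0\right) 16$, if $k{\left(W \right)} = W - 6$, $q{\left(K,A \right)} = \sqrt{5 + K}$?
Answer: $-96$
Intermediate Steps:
$k{\left(W \right)} = -6 + W$ ($k{\left(W \right)} = W - 6 = -6 + W$)
$\left(1 - 1\right) + \left(h{\left(k{\left(q{\left(-5,0 \right)} \right)} \right)} + 2 \cdot 0\right) 16 = \left(1 - 1\right) + \left(\left(-6 + \sqrt{5 - 5}\right) + 2 \cdot 0\right) 16 = 0 + \left(\left(-6 + \sqrt{0}\right) + 0\right) 16 = 0 + \left(\left(-6 + 0\right) + 0\right) 16 = 0 + \left(-6 + 0\right) 16 = 0 - 96 = -96$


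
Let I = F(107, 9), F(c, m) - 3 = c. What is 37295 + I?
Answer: 37405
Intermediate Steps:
F(c, m) = 3 + c
I = 110 (I = 3 + 107 = 110)
37295 + I = 37295 + 110 = 37405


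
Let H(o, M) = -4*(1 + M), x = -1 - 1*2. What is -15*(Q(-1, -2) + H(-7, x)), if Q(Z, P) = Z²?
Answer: -135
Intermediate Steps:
x = -3 (x = -1 - 2 = -3)
H(o, M) = -4 - 4*M
-15*(Q(-1, -2) + H(-7, x)) = -15*((-1)² + (-4 - 4*(-3))) = -15*(1 + (-4 + 12)) = -15*(1 + 8) = -15*9 = -135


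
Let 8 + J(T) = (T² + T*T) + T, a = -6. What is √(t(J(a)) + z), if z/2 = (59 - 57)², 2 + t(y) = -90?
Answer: 2*I*√21 ≈ 9.1651*I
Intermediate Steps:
J(T) = -8 + T + 2*T² (J(T) = -8 + ((T² + T*T) + T) = -8 + ((T² + T²) + T) = -8 + (2*T² + T) = -8 + (T + 2*T²) = -8 + T + 2*T²)
t(y) = -92 (t(y) = -2 - 90 = -92)
z = 8 (z = 2*(59 - 57)² = 2*2² = 2*4 = 8)
√(t(J(a)) + z) = √(-92 + 8) = √(-84) = 2*I*√21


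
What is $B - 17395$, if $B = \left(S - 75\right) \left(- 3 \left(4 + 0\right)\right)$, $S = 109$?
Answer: $-17803$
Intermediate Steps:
$B = -408$ ($B = \left(109 - 75\right) \left(- 3 \left(4 + 0\right)\right) = 34 \left(\left(-3\right) 4\right) = 34 \left(-12\right) = -408$)
$B - 17395 = -408 - 17395 = -17803$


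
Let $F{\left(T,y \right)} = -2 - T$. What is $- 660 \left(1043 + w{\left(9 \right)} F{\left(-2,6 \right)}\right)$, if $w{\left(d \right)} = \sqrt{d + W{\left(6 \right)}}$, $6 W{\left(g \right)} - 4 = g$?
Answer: $-688380$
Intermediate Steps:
$W{\left(g \right)} = \frac{2}{3} + \frac{g}{6}$
$w{\left(d \right)} = \sqrt{\frac{5}{3} + d}$ ($w{\left(d \right)} = \sqrt{d + \left(\frac{2}{3} + \frac{1}{6} \cdot 6\right)} = \sqrt{d + \left(\frac{2}{3} + 1\right)} = \sqrt{d + \frac{5}{3}} = \sqrt{\frac{5}{3} + d}$)
$- 660 \left(1043 + w{\left(9 \right)} F{\left(-2,6 \right)}\right) = - 660 \left(1043 + \frac{\sqrt{15 + 9 \cdot 9}}{3} \left(-2 - -2\right)\right) = - 660 \left(1043 + \frac{\sqrt{15 + 81}}{3} \left(-2 + 2\right)\right) = - 660 \left(1043 + \frac{\sqrt{96}}{3} \cdot 0\right) = - 660 \left(1043 + \frac{4 \sqrt{6}}{3} \cdot 0\right) = - 660 \left(1043 + 0\right) = \left(-660\right) 1043 = -688380$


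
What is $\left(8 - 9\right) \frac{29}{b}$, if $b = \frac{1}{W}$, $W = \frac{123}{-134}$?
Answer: $\frac{3567}{134} \approx 26.619$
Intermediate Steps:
$W = - \frac{123}{134}$ ($W = 123 \left(- \frac{1}{134}\right) = - \frac{123}{134} \approx -0.91791$)
$b = - \frac{134}{123}$ ($b = \frac{1}{- \frac{123}{134}} = - \frac{134}{123} \approx -1.0894$)
$\left(8 - 9\right) \frac{29}{b} = \left(8 - 9\right) \frac{29}{- \frac{134}{123}} = - \frac{29 \left(-123\right)}{134} = \left(-1\right) \left(- \frac{3567}{134}\right) = \frac{3567}{134}$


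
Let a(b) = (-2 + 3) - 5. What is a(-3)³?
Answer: -64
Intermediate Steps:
a(b) = -4 (a(b) = 1 - 5 = -4)
a(-3)³ = (-4)³ = -64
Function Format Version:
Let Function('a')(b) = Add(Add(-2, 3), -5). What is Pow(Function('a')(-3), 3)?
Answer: -64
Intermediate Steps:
Function('a')(b) = -4 (Function('a')(b) = Add(1, -5) = -4)
Pow(Function('a')(-3), 3) = Pow(-4, 3) = -64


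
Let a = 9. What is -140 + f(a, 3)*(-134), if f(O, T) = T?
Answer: -542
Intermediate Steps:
-140 + f(a, 3)*(-134) = -140 + 3*(-134) = -140 - 402 = -542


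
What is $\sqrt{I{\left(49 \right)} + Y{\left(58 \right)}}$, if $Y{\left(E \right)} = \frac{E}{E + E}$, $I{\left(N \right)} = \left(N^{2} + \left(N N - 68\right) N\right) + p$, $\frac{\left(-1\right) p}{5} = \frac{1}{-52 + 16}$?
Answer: $\frac{\sqrt{4201871}}{6} \approx 341.64$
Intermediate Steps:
$p = \frac{5}{36}$ ($p = - \frac{5}{-52 + 16} = - \frac{5}{-36} = \left(-5\right) \left(- \frac{1}{36}\right) = \frac{5}{36} \approx 0.13889$)
$I{\left(N \right)} = \frac{5}{36} + N^{2} + N \left(-68 + N^{2}\right)$ ($I{\left(N \right)} = \left(N^{2} + \left(N N - 68\right) N\right) + \frac{5}{36} = \left(N^{2} + \left(N^{2} - 68\right) N\right) + \frac{5}{36} = \left(N^{2} + \left(-68 + N^{2}\right) N\right) + \frac{5}{36} = \left(N^{2} + N \left(-68 + N^{2}\right)\right) + \frac{5}{36} = \frac{5}{36} + N^{2} + N \left(-68 + N^{2}\right)$)
$Y{\left(E \right)} = \frac{1}{2}$ ($Y{\left(E \right)} = \frac{E}{2 E} = E \frac{1}{2 E} = \frac{1}{2}$)
$\sqrt{I{\left(49 \right)} + Y{\left(58 \right)}} = \sqrt{\left(\frac{5}{36} + 49^{2} + 49^{3} - 3332\right) + \frac{1}{2}} = \sqrt{\left(\frac{5}{36} + 2401 + 117649 - 3332\right) + \frac{1}{2}} = \sqrt{\frac{4201853}{36} + \frac{1}{2}} = \sqrt{\frac{4201871}{36}} = \frac{\sqrt{4201871}}{6}$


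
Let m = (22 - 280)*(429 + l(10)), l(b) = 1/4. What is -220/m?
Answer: 440/221493 ≈ 0.0019865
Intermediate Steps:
l(b) = ¼
m = -221493/2 (m = (22 - 280)*(429 + ¼) = -258*1717/4 = -221493/2 ≈ -1.1075e+5)
-220/m = -220/(-221493/2) = -220*(-2/221493) = 440/221493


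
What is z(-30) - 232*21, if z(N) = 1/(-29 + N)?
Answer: -287449/59 ≈ -4872.0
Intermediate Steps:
z(-30) - 232*21 = 1/(-29 - 30) - 232*21 = 1/(-59) - 4872 = -1/59 - 4872 = -287449/59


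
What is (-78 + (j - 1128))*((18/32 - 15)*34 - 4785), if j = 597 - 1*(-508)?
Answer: 4262907/8 ≈ 5.3286e+5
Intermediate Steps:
j = 1105 (j = 597 + 508 = 1105)
(-78 + (j - 1128))*((18/32 - 15)*34 - 4785) = (-78 + (1105 - 1128))*((18/32 - 15)*34 - 4785) = (-78 - 23)*((18*(1/32) - 15)*34 - 4785) = -101*((9/16 - 15)*34 - 4785) = -101*(-231/16*34 - 4785) = -101*(-3927/8 - 4785) = -101*(-42207/8) = 4262907/8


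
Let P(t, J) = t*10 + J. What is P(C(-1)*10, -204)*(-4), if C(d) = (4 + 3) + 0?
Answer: -1984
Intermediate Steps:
C(d) = 7 (C(d) = 7 + 0 = 7)
P(t, J) = J + 10*t (P(t, J) = 10*t + J = J + 10*t)
P(C(-1)*10, -204)*(-4) = (-204 + 10*(7*10))*(-4) = (-204 + 10*70)*(-4) = (-204 + 700)*(-4) = 496*(-4) = -1984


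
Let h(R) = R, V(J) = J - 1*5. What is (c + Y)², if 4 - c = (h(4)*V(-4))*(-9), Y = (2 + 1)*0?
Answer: 102400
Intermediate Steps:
V(J) = -5 + J (V(J) = J - 5 = -5 + J)
Y = 0 (Y = 3*0 = 0)
c = -320 (c = 4 - 4*(-5 - 4)*(-9) = 4 - 4*(-9)*(-9) = 4 - (-36)*(-9) = 4 - 1*324 = 4 - 324 = -320)
(c + Y)² = (-320 + 0)² = (-320)² = 102400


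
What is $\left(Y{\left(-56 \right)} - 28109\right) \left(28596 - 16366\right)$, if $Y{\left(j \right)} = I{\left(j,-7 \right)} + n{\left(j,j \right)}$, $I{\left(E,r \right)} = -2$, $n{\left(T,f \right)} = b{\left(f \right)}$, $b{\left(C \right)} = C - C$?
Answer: $-343797530$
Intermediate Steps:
$b{\left(C \right)} = 0$
$n{\left(T,f \right)} = 0$
$Y{\left(j \right)} = -2$ ($Y{\left(j \right)} = -2 + 0 = -2$)
$\left(Y{\left(-56 \right)} - 28109\right) \left(28596 - 16366\right) = \left(-2 - 28109\right) \left(28596 - 16366\right) = \left(-28111\right) 12230 = -343797530$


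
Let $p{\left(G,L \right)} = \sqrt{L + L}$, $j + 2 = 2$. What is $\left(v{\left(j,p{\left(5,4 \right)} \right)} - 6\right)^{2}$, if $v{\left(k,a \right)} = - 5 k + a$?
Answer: $44 - 24 \sqrt{2} \approx 10.059$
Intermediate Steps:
$j = 0$ ($j = -2 + 2 = 0$)
$p{\left(G,L \right)} = \sqrt{2} \sqrt{L}$ ($p{\left(G,L \right)} = \sqrt{2 L} = \sqrt{2} \sqrt{L}$)
$v{\left(k,a \right)} = a - 5 k$
$\left(v{\left(j,p{\left(5,4 \right)} \right)} - 6\right)^{2} = \left(\left(\sqrt{2} \sqrt{4} - 0\right) - 6\right)^{2} = \left(\left(\sqrt{2} \cdot 2 + 0\right) - 6\right)^{2} = \left(\left(2 \sqrt{2} + 0\right) - 6\right)^{2} = \left(2 \sqrt{2} - 6\right)^{2} = \left(-6 + 2 \sqrt{2}\right)^{2}$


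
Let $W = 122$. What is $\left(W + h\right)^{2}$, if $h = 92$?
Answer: $45796$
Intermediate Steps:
$\left(W + h\right)^{2} = \left(122 + 92\right)^{2} = 214^{2} = 45796$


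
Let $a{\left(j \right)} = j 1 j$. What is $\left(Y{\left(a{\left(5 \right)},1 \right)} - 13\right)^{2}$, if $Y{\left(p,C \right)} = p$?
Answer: $144$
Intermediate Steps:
$a{\left(j \right)} = j^{2}$ ($a{\left(j \right)} = j j = j^{2}$)
$\left(Y{\left(a{\left(5 \right)},1 \right)} - 13\right)^{2} = \left(5^{2} - 13\right)^{2} = \left(25 - 13\right)^{2} = 12^{2} = 144$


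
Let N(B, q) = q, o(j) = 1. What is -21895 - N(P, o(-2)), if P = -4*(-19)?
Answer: -21896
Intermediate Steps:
P = 76
-21895 - N(P, o(-2)) = -21895 - 1*1 = -21895 - 1 = -21896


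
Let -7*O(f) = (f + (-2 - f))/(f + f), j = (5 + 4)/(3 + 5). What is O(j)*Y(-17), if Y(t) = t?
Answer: -136/63 ≈ -2.1587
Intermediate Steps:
j = 9/8 ≈ 1.1250
O(f) = 1/(7*f) (O(f) = -(f + (-2 - f))/(7*(f + f)) = -(-2)/(7*(2*f)) = -(-2)*1/(2*f)/7 = -(-1)/(7*f) = 1/(7*f))
O(j)*Y(-17) = (1/(7*(9/8)))*(-17) = ((⅐)*(8/9))*(-17) = (8/63)*(-17) = -136/63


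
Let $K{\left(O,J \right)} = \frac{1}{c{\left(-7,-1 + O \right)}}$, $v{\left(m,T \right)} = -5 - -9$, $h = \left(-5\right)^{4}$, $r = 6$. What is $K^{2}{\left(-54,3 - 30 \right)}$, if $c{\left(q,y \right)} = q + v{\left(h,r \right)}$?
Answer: $\frac{1}{9} \approx 0.11111$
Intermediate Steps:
$h = 625$
$v{\left(m,T \right)} = 4$ ($v{\left(m,T \right)} = -5 + 9 = 4$)
$c{\left(q,y \right)} = 4 + q$ ($c{\left(q,y \right)} = q + 4 = 4 + q$)
$K{\left(O,J \right)} = - \frac{1}{3}$ ($K{\left(O,J \right)} = \frac{1}{4 - 7} = \frac{1}{-3} = - \frac{1}{3}$)
$K^{2}{\left(-54,3 - 30 \right)} = \left(- \frac{1}{3}\right)^{2} = \frac{1}{9}$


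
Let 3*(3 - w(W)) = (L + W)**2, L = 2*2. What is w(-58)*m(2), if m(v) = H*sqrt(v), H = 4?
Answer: -3876*sqrt(2) ≈ -5481.5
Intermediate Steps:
L = 4
w(W) = 3 - (4 + W)**2/3
m(v) = 4*sqrt(v)
w(-58)*m(2) = (3 - (4 - 58)**2/3)*(4*sqrt(2)) = (3 - 1/3*(-54)**2)*(4*sqrt(2)) = (3 - 1/3*2916)*(4*sqrt(2)) = (3 - 972)*(4*sqrt(2)) = -3876*sqrt(2)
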